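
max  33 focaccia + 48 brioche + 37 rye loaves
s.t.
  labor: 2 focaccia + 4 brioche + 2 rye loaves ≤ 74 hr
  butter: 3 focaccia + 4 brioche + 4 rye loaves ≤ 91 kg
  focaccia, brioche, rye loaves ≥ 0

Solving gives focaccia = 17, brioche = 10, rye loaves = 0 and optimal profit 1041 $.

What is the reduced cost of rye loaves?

-5

At the optimum: labor uses 74 of 74 (binding); butter uses 91 of 91 (binding).
The binding rows give the dual system: 2·y_labor + 3·y_butter = 33 and 4·y_labor + 4·y_butter = 48.
Solving: y_labor = 3, y_butter = 9.
Reduced cost of rye loaves: c₃ − yᵀa₃ = 37 − (3·2 + 9·4) = 37 − 42 = -5.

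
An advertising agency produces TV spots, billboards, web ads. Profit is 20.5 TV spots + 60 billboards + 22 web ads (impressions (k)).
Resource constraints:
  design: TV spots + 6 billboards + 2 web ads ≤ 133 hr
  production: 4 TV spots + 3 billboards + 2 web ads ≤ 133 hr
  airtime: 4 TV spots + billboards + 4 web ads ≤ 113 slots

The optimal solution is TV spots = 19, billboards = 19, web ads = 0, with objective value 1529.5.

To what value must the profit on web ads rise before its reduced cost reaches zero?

23

Binding: design and production. Non-binding: airtime (18 unused).
Slack constraints have shadow price 0 (complementary slackness).
Dual feasibility on the basic columns requires 1·y_design + 4·y_production = 20.5, 6·y_design + 3·y_production = 60.
→ y_design = 8.5 and y_production = 3.
web ads enters the basis when its profit ≥ yᵀa₃ = 8.5·2 + 3·2 = 23.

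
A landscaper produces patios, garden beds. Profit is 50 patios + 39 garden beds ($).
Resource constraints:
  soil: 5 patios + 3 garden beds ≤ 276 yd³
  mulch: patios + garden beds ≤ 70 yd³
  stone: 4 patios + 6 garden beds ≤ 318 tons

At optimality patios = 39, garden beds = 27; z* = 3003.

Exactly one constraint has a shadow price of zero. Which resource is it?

mulch

soil: 276/276 (binding)
mulch: 66/70 (slack 4)
stone: 318/318 (binding)
By complementary slackness, a constraint with positive slack has shadow price 0 → mulch.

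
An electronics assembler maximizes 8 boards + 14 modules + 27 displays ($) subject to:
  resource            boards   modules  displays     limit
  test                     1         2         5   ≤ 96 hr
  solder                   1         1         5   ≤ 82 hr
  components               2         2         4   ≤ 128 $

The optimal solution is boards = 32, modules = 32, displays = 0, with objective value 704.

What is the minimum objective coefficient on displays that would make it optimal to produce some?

34

At the optimum: test uses 96 of 96 (binding); solder uses 64 of 82 (slack = 18); components uses 128 of 128 (binding).
By complementary slackness, y = 0 for the non-binding constraint.
Dual feasibility on the basic columns requires 1·y_test + 2·y_components = 8, 2·y_test + 2·y_components = 14.
→ y_test = 6 and y_components = 1.
displays enters the basis when its profit ≥ yᵀa₃ = 6·5 + 1·4 = 34.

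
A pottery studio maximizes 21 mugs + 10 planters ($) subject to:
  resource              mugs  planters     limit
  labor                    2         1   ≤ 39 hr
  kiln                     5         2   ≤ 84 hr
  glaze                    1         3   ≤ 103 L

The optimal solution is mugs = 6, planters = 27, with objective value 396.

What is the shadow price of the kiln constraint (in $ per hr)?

At the optimum: labor uses 39 of 39 (binding); kiln uses 84 of 84 (binding); glaze uses 87 of 103 (slack = 16).
Slack constraints have shadow price 0 (complementary slackness).
Dual feasibility on the basic columns requires 2·y_labor + 5·y_kiln = 21, 1·y_labor + 2·y_kiln = 10.
Solving: y_labor = 8, y_kiln = 1.
Shadow price of kiln = 1.

1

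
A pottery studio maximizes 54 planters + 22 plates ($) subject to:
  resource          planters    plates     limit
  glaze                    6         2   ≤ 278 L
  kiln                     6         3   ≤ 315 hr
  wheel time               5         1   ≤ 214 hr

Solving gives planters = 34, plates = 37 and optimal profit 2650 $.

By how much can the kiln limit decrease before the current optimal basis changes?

10.5

Binding constraints: glaze, kiln. The basis is B = [[6,2],[6,3]] with det 6.
Per unit decrease in kiln, x* moves by d = (0.3333, -1).
The basis stays optimal until wheel time becomes binding; allowable decrease = 10.5 hr.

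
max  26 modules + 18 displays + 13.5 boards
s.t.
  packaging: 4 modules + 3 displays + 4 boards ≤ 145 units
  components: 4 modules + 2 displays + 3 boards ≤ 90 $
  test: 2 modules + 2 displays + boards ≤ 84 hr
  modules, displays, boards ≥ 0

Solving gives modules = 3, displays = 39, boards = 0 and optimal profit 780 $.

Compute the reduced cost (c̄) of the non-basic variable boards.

-3.5

Binding: components and test. Non-binding: packaging (16 unused).
By complementary slackness, y = 0 for the non-binding constraint.
Dual feasibility on the basic columns requires 4·y_components + 2·y_test = 26, 2·y_components + 2·y_test = 18.
This yields shadow prices y_components = 4, y_test = 5.
Reduced cost of boards: c₃ − yᵀa₃ = 13.5 − (4·3 + 5·1) = 13.5 − 17 = -3.5.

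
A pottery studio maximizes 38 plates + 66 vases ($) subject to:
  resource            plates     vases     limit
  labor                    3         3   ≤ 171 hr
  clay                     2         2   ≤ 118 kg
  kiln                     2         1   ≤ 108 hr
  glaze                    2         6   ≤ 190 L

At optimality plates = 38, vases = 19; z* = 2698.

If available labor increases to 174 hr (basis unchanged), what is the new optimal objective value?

Binding: labor and glaze. Non-binding: clay (4 unused), kiln (13 unused).
Since clay, kiln are not tight, their duals are 0.
The binding rows give the dual system: 3·y_labor + 2·y_glaze = 38 and 3·y_labor + 6·y_glaze = 66.
This yields shadow prices y_labor = 8, y_glaze = 7.
Δz = y_labor·Δb = 8 × (3) = 24, so new z* = 2698 + 24 = 2722.

2722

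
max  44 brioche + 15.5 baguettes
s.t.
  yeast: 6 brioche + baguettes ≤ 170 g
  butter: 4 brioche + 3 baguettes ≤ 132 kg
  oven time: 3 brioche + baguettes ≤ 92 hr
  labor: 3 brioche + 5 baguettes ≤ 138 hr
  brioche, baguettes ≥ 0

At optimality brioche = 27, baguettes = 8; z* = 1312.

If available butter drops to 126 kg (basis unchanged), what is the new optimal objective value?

1291

Binding: yeast and butter. Non-binding: oven time (3 unused), labor (17 unused).
Slack constraints have shadow price 0 (complementary slackness).
From A_Bᵀ y = c: 6·y_yeast + 4·y_butter = 44; 1·y_yeast + 3·y_butter = 15.5.
→ y_yeast = 5 and y_butter = 3.5.
Δz = y_butter·Δb = 3.5 × (-6) = -21, so new z* = 1312 − 21 = 1291.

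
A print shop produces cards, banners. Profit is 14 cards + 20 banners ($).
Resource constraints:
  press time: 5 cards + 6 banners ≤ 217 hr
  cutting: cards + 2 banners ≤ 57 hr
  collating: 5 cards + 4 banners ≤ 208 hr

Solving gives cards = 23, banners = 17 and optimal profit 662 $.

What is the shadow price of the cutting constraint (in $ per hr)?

Binding: press time and cutting. Non-binding: collating (25 unused).
By complementary slackness, y = 0 for the non-binding constraint.
The binding rows give the dual system: 5·y_press time + 1·y_cutting = 14 and 6·y_press time + 2·y_cutting = 20.
This yields shadow prices y_press time = 2, y_cutting = 4.
Shadow price of cutting = 4.

4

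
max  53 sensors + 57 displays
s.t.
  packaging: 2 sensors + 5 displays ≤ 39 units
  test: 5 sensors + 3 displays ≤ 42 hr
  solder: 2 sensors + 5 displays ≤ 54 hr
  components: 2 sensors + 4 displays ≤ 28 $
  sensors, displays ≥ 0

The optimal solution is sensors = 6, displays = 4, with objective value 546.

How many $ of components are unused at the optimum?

0

components used = 2·6 + 4·4 = 28; slack = 28 − 28 = 0.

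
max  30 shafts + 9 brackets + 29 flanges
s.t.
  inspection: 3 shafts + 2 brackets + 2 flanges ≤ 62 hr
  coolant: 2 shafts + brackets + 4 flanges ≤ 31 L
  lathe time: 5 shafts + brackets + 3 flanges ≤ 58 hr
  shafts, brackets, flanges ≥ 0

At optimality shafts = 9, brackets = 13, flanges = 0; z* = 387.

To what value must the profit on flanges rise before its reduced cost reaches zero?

At the optimum: inspection uses 53 of 62 (slack = 9); coolant uses 31 of 31 (binding); lathe time uses 58 of 58 (binding).
Since inspection is not tight, its dual is 0.
Dual feasibility on the basic columns requires 2·y_coolant + 5·y_lathe time = 30, 1·y_coolant + 1·y_lathe time = 9.
→ y_coolant = 5 and y_lathe time = 4.
flanges enters the basis when its profit ≥ yᵀa₃ = 5·4 + 4·3 = 32.

32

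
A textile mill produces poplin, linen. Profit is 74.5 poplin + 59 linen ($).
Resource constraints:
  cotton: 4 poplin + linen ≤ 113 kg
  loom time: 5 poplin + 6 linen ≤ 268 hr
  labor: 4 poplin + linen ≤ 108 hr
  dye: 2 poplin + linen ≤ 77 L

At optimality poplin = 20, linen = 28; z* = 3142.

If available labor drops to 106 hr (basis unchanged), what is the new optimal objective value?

Binding: loom time and labor. Non-binding: cotton (5 unused), dye (9 unused).
Slack constraints have shadow price 0 (complementary slackness).
The binding rows give the dual system: 5·y_loom time + 4·y_labor = 74.5 and 6·y_loom time + 1·y_labor = 59.
This yields shadow prices y_loom time = 8.5, y_labor = 8.
Δz = y_labor·Δb = 8 × (-2) = -16, so new z* = 3142 − 16 = 3126.

3126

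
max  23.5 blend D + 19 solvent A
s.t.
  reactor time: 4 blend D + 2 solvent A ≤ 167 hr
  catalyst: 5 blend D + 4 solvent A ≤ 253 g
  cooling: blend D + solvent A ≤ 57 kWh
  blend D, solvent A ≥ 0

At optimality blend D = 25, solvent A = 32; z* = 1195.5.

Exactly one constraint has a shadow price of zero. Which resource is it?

reactor time: 164/167 (slack 3)
catalyst: 253/253 (binding)
cooling: 57/57 (binding)
By complementary slackness, a constraint with positive slack has shadow price 0 → reactor time.

reactor time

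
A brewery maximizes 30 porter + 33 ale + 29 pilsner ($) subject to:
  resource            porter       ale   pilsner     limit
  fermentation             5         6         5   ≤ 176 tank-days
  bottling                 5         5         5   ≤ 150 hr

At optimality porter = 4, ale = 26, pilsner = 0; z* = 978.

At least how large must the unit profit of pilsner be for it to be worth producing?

Check each constraint at x*: fermentation 176/176 (tight); bottling 150/150 (tight).
Dual feasibility on the basic columns requires 5·y_fermentation + 5·y_bottling = 30, 6·y_fermentation + 5·y_bottling = 33.
Solving: y_fermentation = 3, y_bottling = 3.
pilsner enters the basis when its profit ≥ yᵀa₃ = 3·5 + 3·5 = 30.

30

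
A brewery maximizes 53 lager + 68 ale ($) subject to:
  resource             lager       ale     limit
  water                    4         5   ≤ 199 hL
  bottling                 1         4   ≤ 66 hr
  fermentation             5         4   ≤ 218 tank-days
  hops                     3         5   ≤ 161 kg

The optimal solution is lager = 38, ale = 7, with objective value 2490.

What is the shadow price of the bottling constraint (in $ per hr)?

8

Binding: bottling and fermentation. Non-binding: water (12 unused), hops (12 unused).
By complementary slackness, y = 0 for the non-binding constraints.
From A_Bᵀ y = c: 1·y_bottling + 5·y_fermentation = 53; 4·y_bottling + 4·y_fermentation = 68.
This yields shadow prices y_bottling = 8, y_fermentation = 9.
Shadow price of bottling = 8.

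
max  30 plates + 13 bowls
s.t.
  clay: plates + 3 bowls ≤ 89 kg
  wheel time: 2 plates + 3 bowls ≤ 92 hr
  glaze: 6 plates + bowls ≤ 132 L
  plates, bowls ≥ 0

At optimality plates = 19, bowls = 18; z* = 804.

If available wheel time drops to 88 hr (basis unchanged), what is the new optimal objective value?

Check each constraint at x*: clay 73/89 (slack 16); wheel time 92/92 (tight); glaze 132/132 (tight).
Slack constraints have shadow price 0 (complementary slackness).
The binding rows give the dual system: 2·y_wheel time + 6·y_glaze = 30 and 3·y_wheel time + 1·y_glaze = 13.
→ y_wheel time = 3 and y_glaze = 4.
Δz = y_wheel time·Δb = 3 × (-4) = -12, so new z* = 804 − 12 = 792.

792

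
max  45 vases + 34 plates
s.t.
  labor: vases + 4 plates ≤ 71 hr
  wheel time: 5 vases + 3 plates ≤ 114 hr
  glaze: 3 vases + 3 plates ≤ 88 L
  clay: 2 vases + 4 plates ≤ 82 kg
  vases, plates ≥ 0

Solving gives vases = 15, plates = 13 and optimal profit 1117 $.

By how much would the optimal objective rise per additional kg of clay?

2.5

At the optimum: labor uses 67 of 71 (slack = 4); wheel time uses 114 of 114 (binding); glaze uses 84 of 88 (slack = 4); clay uses 82 of 82 (binding).
Since labor, glaze are not tight, their duals are 0.
Dual feasibility on the basic columns requires 5·y_wheel time + 2·y_clay = 45, 3·y_wheel time + 4·y_clay = 34.
→ y_wheel time = 8 and y_clay = 2.5.
Shadow price of clay = 2.5.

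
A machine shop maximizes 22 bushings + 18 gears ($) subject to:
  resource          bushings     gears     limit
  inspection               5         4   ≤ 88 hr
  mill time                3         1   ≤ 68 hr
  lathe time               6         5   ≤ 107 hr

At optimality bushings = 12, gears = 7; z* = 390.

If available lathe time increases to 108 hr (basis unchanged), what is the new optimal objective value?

392

Binding: inspection and lathe time. Non-binding: mill time (25 unused).
Slack constraints have shadow price 0 (complementary slackness).
Dual feasibility on the basic columns requires 5·y_inspection + 6·y_lathe time = 22, 4·y_inspection + 5·y_lathe time = 18.
Solving: y_inspection = 2, y_lathe time = 2.
Δz = y_lathe time·Δb = 2 × (1) = 2, so new z* = 390 + 2 = 392.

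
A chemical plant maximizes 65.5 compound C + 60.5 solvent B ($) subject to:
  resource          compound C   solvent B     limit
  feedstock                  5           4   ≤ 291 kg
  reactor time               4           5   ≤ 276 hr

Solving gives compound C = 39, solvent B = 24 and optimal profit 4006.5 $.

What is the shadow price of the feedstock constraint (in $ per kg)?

9.5

Check each constraint at x*: feedstock 291/291 (tight); reactor time 276/276 (tight).
From A_Bᵀ y = c: 5·y_feedstock + 4·y_reactor time = 65.5; 4·y_feedstock + 5·y_reactor time = 60.5.
→ y_feedstock = 9.5 and y_reactor time = 4.5.
Shadow price of feedstock = 9.5.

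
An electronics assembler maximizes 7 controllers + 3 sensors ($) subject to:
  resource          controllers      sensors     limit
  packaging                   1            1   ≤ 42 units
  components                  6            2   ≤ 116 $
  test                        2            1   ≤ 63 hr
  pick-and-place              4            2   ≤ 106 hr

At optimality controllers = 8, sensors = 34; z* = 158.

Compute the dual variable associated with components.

Binding: packaging and components. Non-binding: test (13 unused), pick-and-place (6 unused).
By complementary slackness, y = 0 for the non-binding constraints.
The binding rows give the dual system: 1·y_packaging + 6·y_components = 7 and 1·y_packaging + 2·y_components = 3.
This yields shadow prices y_packaging = 1, y_components = 1.
Shadow price of components = 1.

1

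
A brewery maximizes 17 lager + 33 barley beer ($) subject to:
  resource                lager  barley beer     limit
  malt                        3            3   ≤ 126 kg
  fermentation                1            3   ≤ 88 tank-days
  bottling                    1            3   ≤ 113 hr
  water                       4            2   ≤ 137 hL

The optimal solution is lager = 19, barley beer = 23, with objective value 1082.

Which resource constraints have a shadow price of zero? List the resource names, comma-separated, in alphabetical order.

malt: 126/126 (binding)
fermentation: 88/88 (binding)
bottling: 88/113 (slack 25)
water: 122/137 (slack 15)
By complementary slackness, a constraint with positive slack has shadow price 0 → bottling, water.

bottling, water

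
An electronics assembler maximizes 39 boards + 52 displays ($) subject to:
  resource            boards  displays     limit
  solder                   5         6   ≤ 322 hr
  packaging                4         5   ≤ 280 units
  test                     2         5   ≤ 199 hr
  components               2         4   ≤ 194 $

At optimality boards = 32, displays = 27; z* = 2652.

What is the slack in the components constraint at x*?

components used = 2·32 + 4·27 = 172; slack = 194 − 172 = 22.

22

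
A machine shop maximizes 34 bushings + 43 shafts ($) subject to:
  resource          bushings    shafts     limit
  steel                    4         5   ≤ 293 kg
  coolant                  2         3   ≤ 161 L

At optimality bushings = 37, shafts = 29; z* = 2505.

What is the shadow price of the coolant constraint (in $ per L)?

At the optimum: steel uses 293 of 293 (binding); coolant uses 161 of 161 (binding).
Dual feasibility on the basic columns requires 4·y_steel + 2·y_coolant = 34, 5·y_steel + 3·y_coolant = 43.
→ y_steel = 8 and y_coolant = 1.
Shadow price of coolant = 1.

1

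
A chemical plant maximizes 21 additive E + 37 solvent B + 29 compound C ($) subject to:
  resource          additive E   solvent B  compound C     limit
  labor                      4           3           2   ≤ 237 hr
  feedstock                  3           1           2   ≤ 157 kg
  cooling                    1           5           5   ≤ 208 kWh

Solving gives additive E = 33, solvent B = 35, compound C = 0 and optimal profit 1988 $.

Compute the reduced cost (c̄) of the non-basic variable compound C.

-4

At the optimum: labor uses 237 of 237 (binding); feedstock uses 134 of 157 (slack = 23); cooling uses 208 of 208 (binding).
Since feedstock is not tight, its dual is 0.
From A_Bᵀ y = c: 4·y_labor + 1·y_cooling = 21; 3·y_labor + 5·y_cooling = 37.
This yields shadow prices y_labor = 4, y_cooling = 5.
Reduced cost of compound C: c₃ − yᵀa₃ = 29 − (4·2 + 5·5) = 29 − 33 = -4.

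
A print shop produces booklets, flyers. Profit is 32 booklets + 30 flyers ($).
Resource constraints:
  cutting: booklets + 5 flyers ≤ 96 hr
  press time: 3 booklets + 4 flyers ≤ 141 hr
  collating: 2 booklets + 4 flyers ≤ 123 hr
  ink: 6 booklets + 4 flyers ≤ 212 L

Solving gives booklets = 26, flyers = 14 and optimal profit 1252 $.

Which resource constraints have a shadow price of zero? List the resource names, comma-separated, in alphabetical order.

collating, press time

cutting: 96/96 (binding)
press time: 134/141 (slack 7)
collating: 108/123 (slack 15)
ink: 212/212 (binding)
By complementary slackness, a constraint with positive slack has shadow price 0 → collating, press time.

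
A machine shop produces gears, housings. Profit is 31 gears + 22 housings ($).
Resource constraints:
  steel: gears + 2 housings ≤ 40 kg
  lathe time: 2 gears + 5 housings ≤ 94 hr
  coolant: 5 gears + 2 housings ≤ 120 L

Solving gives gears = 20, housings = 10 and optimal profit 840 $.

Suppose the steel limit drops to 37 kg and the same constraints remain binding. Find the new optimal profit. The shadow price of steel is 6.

Δb = -3, so new z* = 840 + (6)·(-3) = 840 − 18 = 822.

822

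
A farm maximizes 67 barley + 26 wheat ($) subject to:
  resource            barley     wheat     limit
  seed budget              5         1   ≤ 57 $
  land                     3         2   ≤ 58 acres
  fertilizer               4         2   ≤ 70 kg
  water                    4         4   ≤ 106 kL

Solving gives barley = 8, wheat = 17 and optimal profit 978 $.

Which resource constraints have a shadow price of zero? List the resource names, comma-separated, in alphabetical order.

fertilizer, water

seed budget: 57/57 (binding)
land: 58/58 (binding)
fertilizer: 66/70 (slack 4)
water: 100/106 (slack 6)
By complementary slackness, a constraint with positive slack has shadow price 0 → fertilizer, water.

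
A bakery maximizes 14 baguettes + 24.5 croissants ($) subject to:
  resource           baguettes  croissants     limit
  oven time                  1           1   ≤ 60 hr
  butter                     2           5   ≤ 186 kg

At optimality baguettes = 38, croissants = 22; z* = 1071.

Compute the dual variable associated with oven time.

At the optimum: oven time uses 60 of 60 (binding); butter uses 186 of 186 (binding).
From A_Bᵀ y = c: 1·y_oven time + 2·y_butter = 14; 1·y_oven time + 5·y_butter = 24.5.
Solving: y_oven time = 7, y_butter = 3.5.
Shadow price of oven time = 7.

7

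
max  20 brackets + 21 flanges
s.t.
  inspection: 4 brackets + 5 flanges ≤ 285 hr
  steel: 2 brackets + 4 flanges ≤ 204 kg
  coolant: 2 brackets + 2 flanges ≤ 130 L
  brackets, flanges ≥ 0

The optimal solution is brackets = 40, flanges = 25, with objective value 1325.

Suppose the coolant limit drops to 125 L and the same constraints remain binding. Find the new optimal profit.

1285

Check each constraint at x*: inspection 285/285 (tight); steel 180/204 (slack 24); coolant 130/130 (tight).
Since steel is not tight, its dual is 0.
The binding rows give the dual system: 4·y_inspection + 2·y_coolant = 20 and 5·y_inspection + 2·y_coolant = 21.
Solving: y_inspection = 1, y_coolant = 8.
Δz = y_coolant·Δb = 8 × (-5) = -40, so new z* = 1325 − 40 = 1285.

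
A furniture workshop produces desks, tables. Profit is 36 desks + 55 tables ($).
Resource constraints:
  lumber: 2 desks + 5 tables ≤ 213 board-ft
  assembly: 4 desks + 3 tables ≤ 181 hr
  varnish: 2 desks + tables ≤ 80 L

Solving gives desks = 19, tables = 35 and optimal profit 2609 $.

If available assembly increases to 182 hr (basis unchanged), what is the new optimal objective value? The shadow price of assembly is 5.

2614

Δb = 1, so new z* = 2609 + (5)·(1) = 2609 + 5 = 2614.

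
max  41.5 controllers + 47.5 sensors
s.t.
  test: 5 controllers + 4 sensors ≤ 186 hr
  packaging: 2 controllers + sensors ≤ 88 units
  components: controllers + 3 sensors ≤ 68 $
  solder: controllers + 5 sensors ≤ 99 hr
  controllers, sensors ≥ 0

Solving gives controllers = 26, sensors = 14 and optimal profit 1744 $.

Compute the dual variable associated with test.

7

Binding: test and components. Non-binding: packaging (22 unused), solder (3 unused).
By complementary slackness, y = 0 for the non-binding constraints.
The binding rows give the dual system: 5·y_test + 1·y_components = 41.5 and 4·y_test + 3·y_components = 47.5.
→ y_test = 7 and y_components = 6.5.
Shadow price of test = 7.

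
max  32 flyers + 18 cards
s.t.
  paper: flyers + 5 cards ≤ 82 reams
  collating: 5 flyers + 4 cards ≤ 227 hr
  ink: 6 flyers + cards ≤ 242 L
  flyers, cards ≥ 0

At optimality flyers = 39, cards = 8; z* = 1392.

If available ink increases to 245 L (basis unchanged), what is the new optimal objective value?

Check each constraint at x*: paper 79/82 (slack 3); collating 227/227 (tight); ink 242/242 (tight).
Slack constraints have shadow price 0 (complementary slackness).
Dual feasibility on the basic columns requires 5·y_collating + 6·y_ink = 32, 4·y_collating + 1·y_ink = 18.
→ y_collating = 4 and y_ink = 2.
Δz = y_ink·Δb = 2 × (3) = 6, so new z* = 1392 + 6 = 1398.

1398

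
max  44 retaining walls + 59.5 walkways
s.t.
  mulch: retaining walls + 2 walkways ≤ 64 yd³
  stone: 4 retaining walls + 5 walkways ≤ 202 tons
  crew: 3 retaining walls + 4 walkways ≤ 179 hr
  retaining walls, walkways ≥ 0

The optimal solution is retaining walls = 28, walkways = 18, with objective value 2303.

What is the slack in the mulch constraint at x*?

0

mulch used = 1·28 + 2·18 = 64; slack = 64 − 64 = 0.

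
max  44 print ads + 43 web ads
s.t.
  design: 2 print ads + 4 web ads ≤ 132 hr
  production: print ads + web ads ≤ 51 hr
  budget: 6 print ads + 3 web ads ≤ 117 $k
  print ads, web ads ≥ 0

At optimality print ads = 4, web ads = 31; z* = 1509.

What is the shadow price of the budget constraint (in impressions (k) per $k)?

At the optimum: design uses 132 of 132 (binding); production uses 35 of 51 (slack = 16); budget uses 117 of 117 (binding).
Slack constraints have shadow price 0 (complementary slackness).
From A_Bᵀ y = c: 2·y_design + 6·y_budget = 44; 4·y_design + 3·y_budget = 43.
This yields shadow prices y_design = 7, y_budget = 5.
Shadow price of budget = 5.

5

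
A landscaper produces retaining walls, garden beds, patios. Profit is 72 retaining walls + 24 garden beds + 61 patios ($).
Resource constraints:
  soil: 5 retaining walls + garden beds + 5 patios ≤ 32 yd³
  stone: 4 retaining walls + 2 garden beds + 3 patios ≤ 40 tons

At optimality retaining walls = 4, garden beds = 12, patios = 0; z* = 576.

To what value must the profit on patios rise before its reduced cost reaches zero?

Both soil and stone are binding at x*.
From A_Bᵀ y = c: 5·y_soil + 4·y_stone = 72; 1·y_soil + 2·y_stone = 24.
This yields shadow prices y_soil = 8, y_stone = 8.
patios enters the basis when its profit ≥ yᵀa₃ = 8·5 + 8·3 = 64.

64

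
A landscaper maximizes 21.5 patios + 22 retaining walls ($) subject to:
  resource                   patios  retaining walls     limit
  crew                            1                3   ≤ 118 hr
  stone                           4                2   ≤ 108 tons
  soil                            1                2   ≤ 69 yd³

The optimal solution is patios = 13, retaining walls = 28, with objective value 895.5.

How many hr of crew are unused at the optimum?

21

crew used = 1·13 + 3·28 = 97; slack = 118 − 97 = 21.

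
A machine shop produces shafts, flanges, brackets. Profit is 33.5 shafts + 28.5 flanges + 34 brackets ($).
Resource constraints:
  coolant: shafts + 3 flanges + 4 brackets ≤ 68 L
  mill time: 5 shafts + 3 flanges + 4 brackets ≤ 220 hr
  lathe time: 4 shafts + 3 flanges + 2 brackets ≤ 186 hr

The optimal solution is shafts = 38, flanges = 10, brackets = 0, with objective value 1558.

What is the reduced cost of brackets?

-4

Check each constraint at x*: coolant 68/68 (tight); mill time 220/220 (tight); lathe time 182/186 (slack 4).
Slack constraints have shadow price 0 (complementary slackness).
The binding rows give the dual system: 1·y_coolant + 5·y_mill time = 33.5 and 3·y_coolant + 3·y_mill time = 28.5.
This yields shadow prices y_coolant = 3.5, y_mill time = 6.
Reduced cost of brackets: c₃ − yᵀa₃ = 34 − (3.5·4 + 6·4) = 34 − 38 = -4.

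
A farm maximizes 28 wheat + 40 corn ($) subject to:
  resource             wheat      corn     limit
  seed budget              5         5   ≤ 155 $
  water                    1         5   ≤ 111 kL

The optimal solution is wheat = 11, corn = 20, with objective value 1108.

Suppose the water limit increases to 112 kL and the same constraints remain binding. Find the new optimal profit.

1111

Check each constraint at x*: seed budget 155/155 (tight); water 111/111 (tight).
From A_Bᵀ y = c: 5·y_seed budget + 1·y_water = 28; 5·y_seed budget + 5·y_water = 40.
Solving: y_seed budget = 5, y_water = 3.
Δz = y_water·Δb = 3 × (1) = 3, so new z* = 1108 + 3 = 1111.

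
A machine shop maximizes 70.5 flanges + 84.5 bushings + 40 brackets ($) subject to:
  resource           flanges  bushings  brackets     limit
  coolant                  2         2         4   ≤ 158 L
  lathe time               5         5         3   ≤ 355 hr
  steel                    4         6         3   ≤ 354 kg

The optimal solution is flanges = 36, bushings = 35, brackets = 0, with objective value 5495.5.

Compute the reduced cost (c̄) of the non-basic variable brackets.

-6.5

Binding: lathe time and steel. Non-binding: coolant (16 unused).
By complementary slackness, y = 0 for the non-binding constraint.
Dual feasibility on the basic columns requires 5·y_lathe time + 4·y_steel = 70.5, 5·y_lathe time + 6·y_steel = 84.5.
→ y_lathe time = 8.5 and y_steel = 7.
Reduced cost of brackets: c₃ − yᵀa₃ = 40 − (8.5·3 + 7·3) = 40 − 46.5 = -6.5.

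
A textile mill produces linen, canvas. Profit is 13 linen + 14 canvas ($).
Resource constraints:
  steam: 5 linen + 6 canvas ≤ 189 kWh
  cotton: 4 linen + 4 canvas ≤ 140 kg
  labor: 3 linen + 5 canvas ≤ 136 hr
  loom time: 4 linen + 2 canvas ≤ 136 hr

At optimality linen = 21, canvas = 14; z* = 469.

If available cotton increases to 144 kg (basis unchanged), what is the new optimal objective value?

Check each constraint at x*: steam 189/189 (tight); cotton 140/140 (tight); labor 133/136 (slack 3); loom time 112/136 (slack 24).
By complementary slackness, y = 0 for the non-binding constraints.
From A_Bᵀ y = c: 5·y_steam + 4·y_cotton = 13; 6·y_steam + 4·y_cotton = 14.
Solving: y_steam = 1, y_cotton = 2.
Δz = y_cotton·Δb = 2 × (4) = 8, so new z* = 469 + 8 = 477.

477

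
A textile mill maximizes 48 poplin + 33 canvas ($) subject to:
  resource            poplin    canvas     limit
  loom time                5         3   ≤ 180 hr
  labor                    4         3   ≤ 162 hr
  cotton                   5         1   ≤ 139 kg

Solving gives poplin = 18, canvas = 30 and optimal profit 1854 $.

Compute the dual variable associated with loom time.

At the optimum: loom time uses 180 of 180 (binding); labor uses 162 of 162 (binding); cotton uses 120 of 139 (slack = 19).
Since cotton is not tight, its dual is 0.
Dual feasibility on the basic columns requires 5·y_loom time + 4·y_labor = 48, 3·y_loom time + 3·y_labor = 33.
→ y_loom time = 4 and y_labor = 7.
Shadow price of loom time = 4.

4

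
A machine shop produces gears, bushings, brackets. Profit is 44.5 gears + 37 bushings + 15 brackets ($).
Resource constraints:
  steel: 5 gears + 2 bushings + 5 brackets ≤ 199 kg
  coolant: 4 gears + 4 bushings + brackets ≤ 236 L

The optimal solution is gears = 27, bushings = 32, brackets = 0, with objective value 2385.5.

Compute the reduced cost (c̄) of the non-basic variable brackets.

-5.5

Check each constraint at x*: steel 199/199 (tight); coolant 236/236 (tight).
The binding rows give the dual system: 5·y_steel + 4·y_coolant = 44.5 and 2·y_steel + 4·y_coolant = 37.
→ y_steel = 2.5 and y_coolant = 8.
Reduced cost of brackets: c₃ − yᵀa₃ = 15 − (2.5·5 + 8·1) = 15 − 20.5 = -5.5.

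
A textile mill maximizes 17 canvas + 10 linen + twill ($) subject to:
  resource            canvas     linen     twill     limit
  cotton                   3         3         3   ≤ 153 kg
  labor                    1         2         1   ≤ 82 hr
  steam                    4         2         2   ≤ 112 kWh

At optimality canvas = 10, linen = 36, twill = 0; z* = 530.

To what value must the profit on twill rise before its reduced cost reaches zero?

9

Binding: labor and steam. Non-binding: cotton (15 unused).
Slack constraints have shadow price 0 (complementary slackness).
From A_Bᵀ y = c: 1·y_labor + 4·y_steam = 17; 2·y_labor + 2·y_steam = 10.
This yields shadow prices y_labor = 1, y_steam = 4.
twill enters the basis when its profit ≥ yᵀa₃ = 1·1 + 4·2 = 9.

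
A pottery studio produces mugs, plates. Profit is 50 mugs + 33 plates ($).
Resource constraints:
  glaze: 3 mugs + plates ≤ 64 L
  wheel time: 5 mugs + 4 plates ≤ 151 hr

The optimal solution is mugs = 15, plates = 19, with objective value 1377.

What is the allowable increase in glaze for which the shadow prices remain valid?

Binding constraints: glaze, wheel time. The basis is B = [[3,1],[5,4]] with det 7.
Per unit increase in glaze, x* moves by d = (0.5714, -0.7143).
The basis stays optimal until plates reaches 0; allowable increase = 26.6 L.

26.6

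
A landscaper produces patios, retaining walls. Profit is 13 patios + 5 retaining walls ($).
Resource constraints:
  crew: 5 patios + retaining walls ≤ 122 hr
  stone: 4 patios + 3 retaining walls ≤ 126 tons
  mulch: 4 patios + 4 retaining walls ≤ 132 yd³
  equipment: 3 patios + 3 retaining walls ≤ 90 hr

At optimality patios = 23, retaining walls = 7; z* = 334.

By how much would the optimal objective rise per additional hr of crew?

2

Binding: crew and equipment. Non-binding: stone (13 unused), mulch (12 unused).
Since stone, mulch are not tight, their duals are 0.
From A_Bᵀ y = c: 5·y_crew + 3·y_equipment = 13; 1·y_crew + 3·y_equipment = 5.
Solving: y_crew = 2, y_equipment = 1.
Shadow price of crew = 2.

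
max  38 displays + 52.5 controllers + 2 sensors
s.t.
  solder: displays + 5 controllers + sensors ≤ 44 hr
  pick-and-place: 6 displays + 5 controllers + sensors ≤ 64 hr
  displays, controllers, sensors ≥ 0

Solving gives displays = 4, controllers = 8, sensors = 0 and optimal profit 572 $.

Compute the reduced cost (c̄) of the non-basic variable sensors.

-8.5

Check each constraint at x*: solder 44/44 (tight); pick-and-place 64/64 (tight).
Dual feasibility on the basic columns requires 1·y_solder + 6·y_pick-and-place = 38, 5·y_solder + 5·y_pick-and-place = 52.5.
Solving: y_solder = 5, y_pick-and-place = 5.5.
Reduced cost of sensors: c₃ − yᵀa₃ = 2 − (5·1 + 5.5·1) = 2 − 10.5 = -8.5.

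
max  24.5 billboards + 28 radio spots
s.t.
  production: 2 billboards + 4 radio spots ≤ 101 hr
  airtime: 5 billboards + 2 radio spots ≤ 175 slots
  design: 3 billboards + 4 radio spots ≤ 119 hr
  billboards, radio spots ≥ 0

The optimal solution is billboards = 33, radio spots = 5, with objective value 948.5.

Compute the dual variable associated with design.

Binding: airtime and design. Non-binding: production (15 unused).
Slack constraints have shadow price 0 (complementary slackness).
Dual feasibility on the basic columns requires 5·y_airtime + 3·y_design = 24.5, 2·y_airtime + 4·y_design = 28.
Solving: y_airtime = 1, y_design = 6.5.
Shadow price of design = 6.5.

6.5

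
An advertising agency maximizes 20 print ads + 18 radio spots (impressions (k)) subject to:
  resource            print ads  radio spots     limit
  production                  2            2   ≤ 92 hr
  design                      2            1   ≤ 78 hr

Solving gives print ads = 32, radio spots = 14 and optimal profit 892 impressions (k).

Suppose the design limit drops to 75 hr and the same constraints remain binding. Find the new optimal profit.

886

At the optimum: production uses 92 of 92 (binding); design uses 78 of 78 (binding).
Dual feasibility on the basic columns requires 2·y_production + 2·y_design = 20, 2·y_production + 1·y_design = 18.
Solving: y_production = 8, y_design = 2.
Δz = y_design·Δb = 2 × (-3) = -6, so new z* = 892 − 6 = 886.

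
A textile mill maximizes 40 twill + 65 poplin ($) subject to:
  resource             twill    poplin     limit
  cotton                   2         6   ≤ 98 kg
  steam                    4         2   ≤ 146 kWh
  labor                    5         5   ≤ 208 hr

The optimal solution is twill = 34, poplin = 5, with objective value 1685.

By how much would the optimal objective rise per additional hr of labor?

0

Check each constraint at x*: cotton 98/98 (tight); steam 146/146 (tight); labor 195/208 (slack 13).
Slack constraints have shadow price 0 (complementary slackness).
From A_Bᵀ y = c: 2·y_cotton + 4·y_steam = 40; 6·y_cotton + 2·y_steam = 65.
This yields shadow prices y_cotton = 9, y_steam = 5.5.
Shadow price of labor = 0.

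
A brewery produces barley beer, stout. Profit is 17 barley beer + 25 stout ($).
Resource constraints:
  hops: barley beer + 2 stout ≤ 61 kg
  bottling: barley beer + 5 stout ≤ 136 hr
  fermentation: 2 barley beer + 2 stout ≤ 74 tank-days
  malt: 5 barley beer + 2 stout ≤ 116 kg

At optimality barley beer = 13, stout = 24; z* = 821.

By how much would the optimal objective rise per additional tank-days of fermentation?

4.5

Check each constraint at x*: hops 61/61 (tight); bottling 133/136 (slack 3); fermentation 74/74 (tight); malt 113/116 (slack 3).
By complementary slackness, y = 0 for the non-binding constraints.
From A_Bᵀ y = c: 1·y_hops + 2·y_fermentation = 17; 2·y_hops + 2·y_fermentation = 25.
This yields shadow prices y_hops = 8, y_fermentation = 4.5.
Shadow price of fermentation = 4.5.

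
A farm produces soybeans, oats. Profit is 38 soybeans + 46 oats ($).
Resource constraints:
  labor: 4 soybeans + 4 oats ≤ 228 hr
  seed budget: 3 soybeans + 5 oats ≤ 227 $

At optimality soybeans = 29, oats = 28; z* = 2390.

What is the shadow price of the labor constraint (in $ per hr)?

Both labor and seed budget are binding at x*.
From A_Bᵀ y = c: 4·y_labor + 3·y_seed budget = 38; 4·y_labor + 5·y_seed budget = 46.
This yields shadow prices y_labor = 6.5, y_seed budget = 4.
Shadow price of labor = 6.5.

6.5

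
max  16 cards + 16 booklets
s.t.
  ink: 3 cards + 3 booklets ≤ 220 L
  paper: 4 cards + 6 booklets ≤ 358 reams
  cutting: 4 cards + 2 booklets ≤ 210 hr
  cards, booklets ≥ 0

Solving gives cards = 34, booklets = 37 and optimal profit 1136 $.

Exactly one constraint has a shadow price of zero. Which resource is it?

ink: 213/220 (slack 7)
paper: 358/358 (binding)
cutting: 210/210 (binding)
By complementary slackness, a constraint with positive slack has shadow price 0 → ink.

ink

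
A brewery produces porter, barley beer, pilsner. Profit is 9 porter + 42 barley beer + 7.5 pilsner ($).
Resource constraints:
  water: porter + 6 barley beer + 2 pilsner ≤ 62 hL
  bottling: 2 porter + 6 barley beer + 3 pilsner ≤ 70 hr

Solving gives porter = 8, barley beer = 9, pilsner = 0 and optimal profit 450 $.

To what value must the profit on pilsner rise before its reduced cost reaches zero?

16

At the optimum: water uses 62 of 62 (binding); bottling uses 70 of 70 (binding).
From A_Bᵀ y = c: 1·y_water + 2·y_bottling = 9; 6·y_water + 6·y_bottling = 42.
Solving: y_water = 5, y_bottling = 2.
pilsner enters the basis when its profit ≥ yᵀa₃ = 5·2 + 2·3 = 16.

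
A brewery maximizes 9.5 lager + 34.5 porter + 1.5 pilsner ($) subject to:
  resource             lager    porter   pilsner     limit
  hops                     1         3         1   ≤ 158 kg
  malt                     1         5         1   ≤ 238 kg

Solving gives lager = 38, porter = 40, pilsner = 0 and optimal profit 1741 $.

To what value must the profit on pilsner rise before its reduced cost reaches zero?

9.5

Check each constraint at x*: hops 158/158 (tight); malt 238/238 (tight).
From A_Bᵀ y = c: 1·y_hops + 1·y_malt = 9.5; 3·y_hops + 5·y_malt = 34.5.
→ y_hops = 6.5 and y_malt = 3.
pilsner enters the basis when its profit ≥ yᵀa₃ = 6.5·1 + 3·1 = 9.5.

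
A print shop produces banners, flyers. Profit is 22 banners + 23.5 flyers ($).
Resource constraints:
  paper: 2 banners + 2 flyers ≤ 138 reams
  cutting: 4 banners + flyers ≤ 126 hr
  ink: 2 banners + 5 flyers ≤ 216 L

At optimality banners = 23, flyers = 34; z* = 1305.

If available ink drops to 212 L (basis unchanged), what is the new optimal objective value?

1289

At the optimum: paper uses 114 of 138 (slack = 24); cutting uses 126 of 126 (binding); ink uses 216 of 216 (binding).
By complementary slackness, y = 0 for the non-binding constraint.
The binding rows give the dual system: 4·y_cutting + 2·y_ink = 22 and 1·y_cutting + 5·y_ink = 23.5.
→ y_cutting = 3.5 and y_ink = 4.
Δz = y_ink·Δb = 4 × (-4) = -16, so new z* = 1305 − 16 = 1289.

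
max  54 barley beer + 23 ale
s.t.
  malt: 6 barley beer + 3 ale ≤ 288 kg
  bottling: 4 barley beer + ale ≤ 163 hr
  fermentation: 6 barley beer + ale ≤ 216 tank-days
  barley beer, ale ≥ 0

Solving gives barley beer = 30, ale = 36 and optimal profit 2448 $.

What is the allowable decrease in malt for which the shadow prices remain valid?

72

Binding constraints: malt, fermentation. The basis is B = [[6,3],[6,1]] with det -12.
Per unit decrease in malt, x* moves by d = (0.0833, -0.5).
The basis stays optimal until ale reaches 0; allowable decrease = 72 kg.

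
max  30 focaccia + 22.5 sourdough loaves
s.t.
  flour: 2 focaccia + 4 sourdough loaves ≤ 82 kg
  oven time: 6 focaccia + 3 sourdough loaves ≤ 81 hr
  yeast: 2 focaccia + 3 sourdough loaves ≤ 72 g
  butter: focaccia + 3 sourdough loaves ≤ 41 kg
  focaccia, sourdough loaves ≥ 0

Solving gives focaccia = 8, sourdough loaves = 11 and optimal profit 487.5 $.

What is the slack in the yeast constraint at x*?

23

yeast used = 2·8 + 3·11 = 49; slack = 72 − 49 = 23.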